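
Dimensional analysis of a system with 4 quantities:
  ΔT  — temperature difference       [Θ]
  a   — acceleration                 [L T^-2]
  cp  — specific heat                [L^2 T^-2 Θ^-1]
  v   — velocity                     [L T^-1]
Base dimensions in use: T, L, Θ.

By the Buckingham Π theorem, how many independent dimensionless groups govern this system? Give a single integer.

1

Write exponents as rows T,L,Θ / cols ΔT,a,cp,v:
  T: [ 0 -2 -2 -1]
  L: [ 0  1  2  1]
  Θ: [ 1  0 -1  0]
RREF → pivots at {ΔT,a,cp} ⇒ r = 3
n=4, r=3 ⇒ 1 dimensionless group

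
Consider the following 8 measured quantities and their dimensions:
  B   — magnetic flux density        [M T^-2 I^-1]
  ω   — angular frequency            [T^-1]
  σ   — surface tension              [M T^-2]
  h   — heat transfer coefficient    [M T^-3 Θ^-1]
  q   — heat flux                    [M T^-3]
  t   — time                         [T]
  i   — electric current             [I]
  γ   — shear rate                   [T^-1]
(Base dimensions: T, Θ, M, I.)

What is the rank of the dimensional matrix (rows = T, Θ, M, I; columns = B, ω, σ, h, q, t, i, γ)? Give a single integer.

4

Exponent matrix [T,Θ,M,I] × [B,ω,σ,h,q,t,i,γ]:
  T: [-2 -1 -2 -3 -3  1  0 -1]
  Θ: [ 0  0  0 -1  0  0  0  0]
  M: [ 1  0  1  1  1  0  0  0]
  I: [-1  0  0  0  0  0  1  0]
Row reduction gives pivot columns B,ω,σ,h; rank = 4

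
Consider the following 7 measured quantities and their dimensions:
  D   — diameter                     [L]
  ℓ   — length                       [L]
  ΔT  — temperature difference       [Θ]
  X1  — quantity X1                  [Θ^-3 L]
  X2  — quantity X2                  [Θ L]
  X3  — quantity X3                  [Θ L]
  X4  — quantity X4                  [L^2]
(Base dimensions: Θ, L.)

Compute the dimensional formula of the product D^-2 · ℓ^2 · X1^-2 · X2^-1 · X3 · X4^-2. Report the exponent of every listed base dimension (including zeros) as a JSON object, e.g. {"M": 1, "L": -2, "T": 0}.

{"Θ": 6, "L": -6}

Write exponents as rows Θ,L / cols D,ℓ,ΔT,X1,X2,X3,X4:
  Θ: [ 0  0  1 -3  1  1  0]
  L: [ 1  1  0  1  1  1  2]
  [Θ]: (-2)·0+(2)·0+(-2)·-3+(-1)·1+(1)·1+(-2)·0 = 6
  [L]: (-2)·1+(2)·1+(-2)·1+(-1)·1+(1)·1+(-2)·2 = -6
⇒ Θ^6 L^-6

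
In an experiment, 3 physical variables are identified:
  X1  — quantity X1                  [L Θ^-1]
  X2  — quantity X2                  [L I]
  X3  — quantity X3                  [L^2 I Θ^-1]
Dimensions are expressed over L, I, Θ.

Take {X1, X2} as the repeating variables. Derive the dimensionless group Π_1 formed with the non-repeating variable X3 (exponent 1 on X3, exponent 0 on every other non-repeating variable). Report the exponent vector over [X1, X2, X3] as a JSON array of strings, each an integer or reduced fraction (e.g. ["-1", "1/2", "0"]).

["-1", "-1", "1"]

Write exponents as rows L,I,Θ / cols X1,X2,X3:
  L: [ 1  1  2]
  I: [ 0  1  1]
  Θ: [-1  0 -1]
Echelon form has 2 nonzero rows (pivots: X1,X2)
Repeat: X1,X2; free: X3
RREF:
  r0: [   1    0    1]
  r1: [   0    1    1]
  r2: [   0    0    0]
Fix exponent of X3 at 1; solve each RREF row for its pivot's exponent:
  r0: exp(X1) + (1)·1 = 0 ⇒ exp(X1) = -1
  r1: exp(X2) + (1)·1 = 0 ⇒ exp(X2) = -1
Π_1 = X1^-1 · X2^-1 · X3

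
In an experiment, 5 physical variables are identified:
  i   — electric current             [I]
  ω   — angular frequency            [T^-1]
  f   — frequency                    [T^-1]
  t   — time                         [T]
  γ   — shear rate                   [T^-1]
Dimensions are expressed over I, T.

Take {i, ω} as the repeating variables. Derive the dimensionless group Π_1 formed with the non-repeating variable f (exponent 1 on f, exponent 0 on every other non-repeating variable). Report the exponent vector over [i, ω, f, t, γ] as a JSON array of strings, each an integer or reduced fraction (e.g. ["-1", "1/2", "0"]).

Write exponents as rows I,T / cols i,ω,f,t,γ:
  I: [ 1  0  0  0  0]
  T: [ 0 -1 -1  1 -1]
Echelon form has 2 nonzero rows (pivots: i,ω)
Repeat: i,ω; free: f,t,γ
RREF:
  r0: [   1    0    0    0    0]
  r1: [   0    1    1   -1    1]
Fix exponent of f at 1, t at 0, γ at 0; solve each RREF row for its pivot's exponent:
  r0: exp(i) + (0)·1 = 0 ⇒ exp(i) = 0
  r1: exp(ω) + (1)·1 = 0 ⇒ exp(ω) = -1
Π_1 = ω^-1 · f

["0", "-1", "1", "0", "0"]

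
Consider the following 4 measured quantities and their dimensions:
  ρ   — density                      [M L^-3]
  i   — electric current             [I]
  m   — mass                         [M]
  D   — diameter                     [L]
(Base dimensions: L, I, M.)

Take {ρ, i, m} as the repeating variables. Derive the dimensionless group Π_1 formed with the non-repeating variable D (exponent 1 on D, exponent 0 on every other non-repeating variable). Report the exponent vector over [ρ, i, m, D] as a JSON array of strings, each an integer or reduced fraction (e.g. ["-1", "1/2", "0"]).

["1/3", "0", "-1/3", "1"]

Write exponents as rows L,I,M / cols ρ,i,m,D:
  L: [-3  0  0  1]
  I: [ 0  1  0  0]
  M: [ 1  0  1  0]
Echelon form has 3 nonzero rows (pivots: ρ,i,m)
Repeat: ρ,i,m; free: D
RREF:
  r0: [   1    0    0 -1/3]
  r1: [   0    1    0    0]
  r2: [   0    0    1  1/3]
Fix exponent of D at 1; solve each RREF row for its pivot's exponent:
  r0: exp(ρ) + (-1/3)·1 = 0 ⇒ exp(ρ) = 1/3
  r1: exp(i) + (0)·1 = 0 ⇒ exp(i) = 0
  r2: exp(m) + (1/3)·1 = 0 ⇒ exp(m) = -1/3
Π_1 = ρ^(1/3) · m^(-1/3) · D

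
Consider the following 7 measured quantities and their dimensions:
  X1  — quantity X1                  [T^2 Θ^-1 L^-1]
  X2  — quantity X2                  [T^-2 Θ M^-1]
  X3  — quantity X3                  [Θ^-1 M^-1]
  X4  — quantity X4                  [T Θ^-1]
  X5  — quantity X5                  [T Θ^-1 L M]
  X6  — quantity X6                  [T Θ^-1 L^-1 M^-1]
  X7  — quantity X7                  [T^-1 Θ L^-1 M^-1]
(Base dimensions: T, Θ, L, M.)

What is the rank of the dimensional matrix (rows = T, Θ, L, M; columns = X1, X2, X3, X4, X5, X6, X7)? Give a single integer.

3

Dimensional matrix (T×Θ×L×M by X1×X2×X3×X4×X5×X6×X7):
  T: [ 2 -2  0  1  1  1 -1]
  Θ: [-1  1 -1 -1 -1 -1  1]
  L: [-1  0  0  0  1 -1 -1]
  M: [ 0 -1 -1  0  1 -1 -1]
Row reduction gives pivot columns X1,X2,X3; rank = 3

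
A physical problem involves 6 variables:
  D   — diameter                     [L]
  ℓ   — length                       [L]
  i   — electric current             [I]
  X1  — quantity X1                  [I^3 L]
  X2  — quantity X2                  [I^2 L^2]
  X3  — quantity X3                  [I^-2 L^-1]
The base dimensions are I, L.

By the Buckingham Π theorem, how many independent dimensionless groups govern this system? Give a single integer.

Exponent matrix [I,L] × [D,ℓ,i,X1,X2,X3]:
  I: [ 0  0  1  3  2 -2]
  L: [ 1  1  0  1  2 -1]
Row reduction gives pivot columns D,i; rank = 2
6 vars − rank 2 = 4 Π groups

4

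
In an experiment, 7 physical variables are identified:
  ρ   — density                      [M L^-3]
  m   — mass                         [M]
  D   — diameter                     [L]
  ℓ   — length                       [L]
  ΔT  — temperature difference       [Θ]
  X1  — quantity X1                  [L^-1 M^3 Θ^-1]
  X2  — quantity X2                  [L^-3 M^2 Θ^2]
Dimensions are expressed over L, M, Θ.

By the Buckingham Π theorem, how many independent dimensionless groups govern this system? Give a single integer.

4

Write exponents as rows L,M,Θ / cols ρ,m,D,ℓ,ΔT,X1,X2:
  L: [-3  0  1  1  0 -1 -3]
  M: [ 1  1  0  0  0  3  2]
  Θ: [ 0  0  0  0  1 -1  2]
Echelon form has 3 nonzero rows (pivots: ρ,m,ΔT)
Π count = n − r = 7 − 3 = 4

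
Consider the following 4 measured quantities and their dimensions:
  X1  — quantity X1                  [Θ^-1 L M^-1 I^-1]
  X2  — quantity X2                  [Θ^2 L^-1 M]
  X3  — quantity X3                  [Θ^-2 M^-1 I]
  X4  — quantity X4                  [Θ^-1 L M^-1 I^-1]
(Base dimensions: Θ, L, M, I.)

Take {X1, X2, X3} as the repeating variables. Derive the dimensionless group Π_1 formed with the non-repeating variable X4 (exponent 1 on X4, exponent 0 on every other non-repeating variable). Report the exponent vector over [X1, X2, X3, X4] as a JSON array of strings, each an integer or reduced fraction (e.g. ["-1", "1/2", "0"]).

Write exponents as rows Θ,L,M,I / cols X1,X2,X3,X4:
  Θ: [-1  2 -2 -1]
  L: [ 1 -1  0  1]
  M: [-1  1 -1 -1]
  I: [-1  0  1 -1]
Echelon form has 3 nonzero rows (pivots: X1,X2,X3)
Pivot set = {X1,X2,X3}, free = {X4}
RREF:
  r0: [   1    0    0    1]
  r1: [   0    1    0    0]
  r2: [   0    0    1    0]
  r3: [   0    0    0    0]
Fix exponent of X4 at 1; solve each RREF row for its pivot's exponent:
  r0: exp(X1) + (1)·1 = 0 ⇒ exp(X1) = -1
  r1: exp(X2) + (0)·1 = 0 ⇒ exp(X2) = 0
  r2: exp(X3) + (0)·1 = 0 ⇒ exp(X3) = 0
Π_1 = X1^-1 · X4

["-1", "0", "0", "1"]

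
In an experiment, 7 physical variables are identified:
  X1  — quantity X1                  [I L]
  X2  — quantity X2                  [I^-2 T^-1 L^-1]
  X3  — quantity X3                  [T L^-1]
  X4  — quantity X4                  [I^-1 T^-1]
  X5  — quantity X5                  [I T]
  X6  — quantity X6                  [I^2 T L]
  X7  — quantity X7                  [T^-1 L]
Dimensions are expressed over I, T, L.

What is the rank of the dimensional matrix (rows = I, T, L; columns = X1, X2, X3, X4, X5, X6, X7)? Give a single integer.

2

Dimensional matrix (I×T×L by X1×X2×X3×X4×X5×X6×X7):
  I: [ 1 -2  0 -1  1  2  0]
  T: [ 0 -1  1 -1  1  1 -1]
  L: [ 1 -1 -1  0  0  1  1]
Echelon form has 2 nonzero rows (pivots: X1,X2)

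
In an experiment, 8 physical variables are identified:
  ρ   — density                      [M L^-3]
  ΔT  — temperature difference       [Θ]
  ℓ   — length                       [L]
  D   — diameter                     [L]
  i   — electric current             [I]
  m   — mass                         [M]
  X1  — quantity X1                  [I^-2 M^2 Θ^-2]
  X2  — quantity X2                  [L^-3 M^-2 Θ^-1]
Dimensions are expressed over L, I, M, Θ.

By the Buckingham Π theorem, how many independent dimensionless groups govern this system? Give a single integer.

4

Exponent matrix [L,I,M,Θ] × [ρ,ΔT,ℓ,D,i,m,X1,X2]:
  L: [-3  0  1  1  0  0  0 -3]
  I: [ 0  0  0  0  1  0 -2  0]
  M: [ 1  0  0  0  0  1  2 -2]
  Θ: [ 0  1  0  0  0  0 -2 -1]
RREF → pivots at {ρ,ΔT,ℓ,i} ⇒ r = 4
8 vars − rank 4 = 4 Π groups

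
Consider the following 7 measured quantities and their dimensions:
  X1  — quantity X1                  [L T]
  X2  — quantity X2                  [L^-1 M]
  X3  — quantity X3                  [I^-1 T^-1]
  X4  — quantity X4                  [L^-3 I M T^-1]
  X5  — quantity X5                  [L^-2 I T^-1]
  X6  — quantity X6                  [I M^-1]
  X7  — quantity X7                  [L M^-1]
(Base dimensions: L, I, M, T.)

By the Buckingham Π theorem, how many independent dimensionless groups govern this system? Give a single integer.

4

Write exponents as rows L,I,M,T / cols X1,X2,X3,X4,X5,X6,X7:
  L: [ 1 -1  0 -3 -2  0  1]
  I: [ 0  0 -1  1  1  1  0]
  M: [ 0  1  0  1  0 -1 -1]
  T: [ 1  0 -1 -1 -1  0  0]
RREF → pivots at {X1,X2,X3} ⇒ r = 3
n=7, r=3 ⇒ 4 dimensionless groups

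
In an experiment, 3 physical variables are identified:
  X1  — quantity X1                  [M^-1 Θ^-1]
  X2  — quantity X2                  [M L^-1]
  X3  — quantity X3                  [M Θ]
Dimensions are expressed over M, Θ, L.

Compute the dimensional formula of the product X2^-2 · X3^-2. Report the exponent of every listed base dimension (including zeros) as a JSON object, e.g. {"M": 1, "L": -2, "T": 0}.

{"M": -4, "Θ": -2, "L": 2}

Exponent matrix [M,Θ,L] × [X1,X2,X3]:
  M: [-1  1  1]
  Θ: [-1  0  1]
  L: [ 0 -1  0]
  [M]: (-2)·1+(-2)·1 = -4
  [Θ]: (-2)·0+(-2)·1 = -2
  [L]: (-2)·-1+(-2)·0 = 2
⇒ M^-4 Θ^-2 L^2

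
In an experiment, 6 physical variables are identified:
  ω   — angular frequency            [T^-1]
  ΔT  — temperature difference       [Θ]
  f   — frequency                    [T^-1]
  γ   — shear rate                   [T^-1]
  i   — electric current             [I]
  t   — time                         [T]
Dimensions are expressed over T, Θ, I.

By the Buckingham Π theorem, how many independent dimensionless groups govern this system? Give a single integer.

Dimensional matrix (T×Θ×I by ω×ΔT×f×γ×i×t):
  T: [-1  0 -1 -1  0  1]
  Θ: [ 0  1  0  0  0  0]
  I: [ 0  0  0  0  1  0]
RREF → pivots at {ω,ΔT,i} ⇒ r = 3
n=6, r=3 ⇒ 3 dimensionless groups

3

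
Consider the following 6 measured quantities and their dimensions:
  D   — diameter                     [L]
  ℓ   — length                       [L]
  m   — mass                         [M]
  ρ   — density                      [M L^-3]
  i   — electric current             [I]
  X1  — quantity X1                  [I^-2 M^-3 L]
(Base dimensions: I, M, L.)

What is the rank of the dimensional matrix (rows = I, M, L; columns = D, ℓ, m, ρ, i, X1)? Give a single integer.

Write exponents as rows I,M,L / cols D,ℓ,m,ρ,i,X1:
  I: [ 0  0  0  0  1 -2]
  M: [ 0  0  1  1  0 -3]
  L: [ 1  1  0 -3  0  1]
Row reduction gives pivot columns D,m,i; rank = 3

3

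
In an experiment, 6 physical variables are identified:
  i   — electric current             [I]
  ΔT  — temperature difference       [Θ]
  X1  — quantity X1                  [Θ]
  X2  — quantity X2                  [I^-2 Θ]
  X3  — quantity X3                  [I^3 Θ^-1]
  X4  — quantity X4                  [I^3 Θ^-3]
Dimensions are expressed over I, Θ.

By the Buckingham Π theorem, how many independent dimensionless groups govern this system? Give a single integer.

Exponent matrix [I,Θ] × [i,ΔT,X1,X2,X3,X4]:
  I: [ 1  0  0 -2  3  3]
  Θ: [ 0  1  1  1 -1 -3]
Echelon form has 2 nonzero rows (pivots: i,ΔT)
n=6, r=2 ⇒ 4 dimensionless groups

4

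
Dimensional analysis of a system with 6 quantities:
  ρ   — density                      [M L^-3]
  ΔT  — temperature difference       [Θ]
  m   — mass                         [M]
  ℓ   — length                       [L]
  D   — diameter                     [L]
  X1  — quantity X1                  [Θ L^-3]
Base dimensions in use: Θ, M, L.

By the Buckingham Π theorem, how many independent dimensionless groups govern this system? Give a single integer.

Write exponents as rows Θ,M,L / cols ρ,ΔT,m,ℓ,D,X1:
  Θ: [ 0  1  0  0  0  1]
  M: [ 1  0  1  0  0  0]
  L: [-3  0  0  1  1 -3]
RREF → pivots at {ρ,ΔT,m} ⇒ r = 3
Π count = n − r = 6 − 3 = 3

3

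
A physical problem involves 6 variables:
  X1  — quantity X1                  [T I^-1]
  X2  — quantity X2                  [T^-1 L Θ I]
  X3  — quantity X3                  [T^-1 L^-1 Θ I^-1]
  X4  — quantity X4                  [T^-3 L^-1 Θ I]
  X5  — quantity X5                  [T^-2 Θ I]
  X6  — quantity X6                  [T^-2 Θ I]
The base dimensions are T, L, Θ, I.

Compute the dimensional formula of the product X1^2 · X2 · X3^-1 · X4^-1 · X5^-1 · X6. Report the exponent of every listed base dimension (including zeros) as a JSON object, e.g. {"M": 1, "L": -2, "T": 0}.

Write exponents as rows T,L,Θ,I / cols X1,X2,X3,X4,X5,X6:
  T: [ 1 -1 -1 -3 -2 -2]
  L: [ 0  1 -1 -1  0  0]
  Θ: [ 0  1  1  1  1  1]
  I: [-1  1 -1  1  1  1]
  [T]: (2)·1+(1)·-1+(-1)·-1+(-1)·-3+(-1)·-2+(1)·-2 = 5
  [L]: (2)·0+(1)·1+(-1)·-1+(-1)·-1+(-1)·0+(1)·0 = 3
  [Θ]: (2)·0+(1)·1+(-1)·1+(-1)·1+(-1)·1+(1)·1 = -1
  [I]: (2)·-1+(1)·1+(-1)·-1+(-1)·1+(-1)·1+(1)·1 = -1
⇒ T^5 L^3 Θ^-1 I^-1

{"T": 5, "L": 3, "Θ": -1, "I": -1}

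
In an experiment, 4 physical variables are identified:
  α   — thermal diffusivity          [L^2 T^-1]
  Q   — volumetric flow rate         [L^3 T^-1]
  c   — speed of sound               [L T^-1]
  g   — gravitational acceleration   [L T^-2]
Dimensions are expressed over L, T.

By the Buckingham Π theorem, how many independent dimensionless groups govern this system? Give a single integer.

Write exponents as rows L,T / cols α,Q,c,g:
  L: [ 2  3  1  1]
  T: [-1 -1 -1 -2]
RREF → pivots at {α,Q} ⇒ r = 2
4 vars − rank 2 = 2 Π groups

2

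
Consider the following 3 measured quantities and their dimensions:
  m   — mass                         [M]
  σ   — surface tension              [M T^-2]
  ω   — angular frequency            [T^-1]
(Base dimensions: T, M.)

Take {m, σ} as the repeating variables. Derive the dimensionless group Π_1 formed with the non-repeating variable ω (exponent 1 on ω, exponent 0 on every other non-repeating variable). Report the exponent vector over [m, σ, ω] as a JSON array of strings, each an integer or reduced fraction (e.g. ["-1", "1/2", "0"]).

["1/2", "-1/2", "1"]

Exponent matrix [T,M] × [m,σ,ω]:
  T: [ 0 -2 -1]
  M: [ 1  1  0]
Row reduction gives pivot columns m,σ; rank = 2
Repeat: m,σ; free: ω
RREF:
  r0: [   1    0 -1/2]
  r1: [   0    1  1/2]
Fix exponent of ω at 1; solve each RREF row for its pivot's exponent:
  r0: exp(m) + (-1/2)·1 = 0 ⇒ exp(m) = 1/2
  r1: exp(σ) + (1/2)·1 = 0 ⇒ exp(σ) = -1/2
Π_1 = m^(1/2) · σ^(-1/2) · ω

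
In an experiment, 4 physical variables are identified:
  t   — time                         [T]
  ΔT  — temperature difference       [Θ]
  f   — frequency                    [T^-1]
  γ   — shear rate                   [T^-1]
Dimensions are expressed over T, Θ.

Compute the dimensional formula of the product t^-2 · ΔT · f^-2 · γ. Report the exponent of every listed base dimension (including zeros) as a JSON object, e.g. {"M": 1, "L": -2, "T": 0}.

{"T": -1, "Θ": 1}

Write exponents as rows T,Θ / cols t,ΔT,f,γ:
  T: [ 1  0 -1 -1]
  Θ: [ 0  1  0  0]
  [T]: (-2)·1+(1)·0+(-2)·-1+(1)·-1 = -1
  [Θ]: (-2)·0+(1)·1+(-2)·0+(1)·0 = 1
⇒ T^-1 Θ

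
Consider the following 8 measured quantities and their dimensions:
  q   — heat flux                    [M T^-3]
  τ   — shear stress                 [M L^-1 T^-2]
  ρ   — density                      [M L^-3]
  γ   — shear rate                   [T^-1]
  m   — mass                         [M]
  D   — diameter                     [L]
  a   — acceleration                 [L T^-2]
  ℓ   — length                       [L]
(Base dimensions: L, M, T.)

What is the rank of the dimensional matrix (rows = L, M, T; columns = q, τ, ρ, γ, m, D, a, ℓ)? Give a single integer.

3

Exponent matrix [L,M,T] × [q,τ,ρ,γ,m,D,a,ℓ]:
  L: [ 0 -1 -3  0  0  1  1  1]
  M: [ 1  1  1  0  1  0  0  0]
  T: [-3 -2  0 -1  0  0 -2  0]
Echelon form has 3 nonzero rows (pivots: q,τ,γ)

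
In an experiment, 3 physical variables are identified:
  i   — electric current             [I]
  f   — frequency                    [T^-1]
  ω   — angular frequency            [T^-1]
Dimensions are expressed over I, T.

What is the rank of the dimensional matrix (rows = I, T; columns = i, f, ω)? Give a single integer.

Exponent matrix [I,T] × [i,f,ω]:
  I: [ 1  0  0]
  T: [ 0 -1 -1]
Row reduction gives pivot columns i,f; rank = 2

2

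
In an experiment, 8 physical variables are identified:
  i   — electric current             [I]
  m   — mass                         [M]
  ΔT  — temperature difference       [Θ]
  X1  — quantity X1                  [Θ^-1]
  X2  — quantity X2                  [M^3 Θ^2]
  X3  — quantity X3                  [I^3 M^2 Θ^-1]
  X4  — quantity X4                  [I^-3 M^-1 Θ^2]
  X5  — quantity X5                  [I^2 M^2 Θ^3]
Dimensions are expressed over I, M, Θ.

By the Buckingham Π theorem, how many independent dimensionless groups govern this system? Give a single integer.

Write exponents as rows I,M,Θ / cols i,m,ΔT,X1,X2,X3,X4,X5:
  I: [ 1  0  0  0  0  3 -3  2]
  M: [ 0  1  0  0  3  2 -1  2]
  Θ: [ 0  0  1 -1  2 -1  2  3]
Echelon form has 3 nonzero rows (pivots: i,m,ΔT)
8 vars − rank 3 = 5 Π groups

5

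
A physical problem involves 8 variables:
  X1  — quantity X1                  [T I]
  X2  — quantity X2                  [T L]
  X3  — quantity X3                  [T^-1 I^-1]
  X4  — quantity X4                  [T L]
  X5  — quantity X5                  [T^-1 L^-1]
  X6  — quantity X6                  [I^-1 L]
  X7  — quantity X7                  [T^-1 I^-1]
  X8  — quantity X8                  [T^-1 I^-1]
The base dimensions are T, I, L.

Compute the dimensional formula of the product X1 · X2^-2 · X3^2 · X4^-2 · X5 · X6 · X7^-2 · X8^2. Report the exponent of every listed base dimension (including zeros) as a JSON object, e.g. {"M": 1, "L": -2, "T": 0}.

Exponent matrix [T,I,L] × [X1,X2,X3,X4,X5,X6,X7,X8]:
  T: [ 1  1 -1  1 -1  0 -1 -1]
  I: [ 1  0 -1  0  0 -1 -1 -1]
  L: [ 0  1  0  1 -1  1  0  0]
  [T]: (1)·1+(-2)·1+(2)·-1+(-2)·1+(1)·-1+(1)·0+(-2)·-1+(2)·-1 = -6
  [I]: (1)·1+(-2)·0+(2)·-1+(-2)·0+(1)·0+(1)·-1+(-2)·-1+(2)·-1 = -2
  [L]: (1)·0+(-2)·1+(2)·0+(-2)·1+(1)·-1+(1)·1+(-2)·0+(2)·0 = -4
⇒ T^-6 I^-2 L^-4

{"T": -6, "I": -2, "L": -4}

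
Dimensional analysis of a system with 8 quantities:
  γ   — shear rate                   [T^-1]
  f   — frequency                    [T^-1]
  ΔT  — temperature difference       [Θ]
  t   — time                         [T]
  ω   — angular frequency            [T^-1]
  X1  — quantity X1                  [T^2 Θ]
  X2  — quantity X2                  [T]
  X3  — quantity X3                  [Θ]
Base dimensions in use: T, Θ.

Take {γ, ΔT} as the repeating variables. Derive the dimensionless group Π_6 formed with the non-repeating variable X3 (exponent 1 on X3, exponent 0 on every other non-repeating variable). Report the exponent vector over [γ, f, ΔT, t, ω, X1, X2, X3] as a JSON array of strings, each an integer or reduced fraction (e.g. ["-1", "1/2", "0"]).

Write exponents as rows T,Θ / cols γ,f,ΔT,t,ω,X1,X2,X3:
  T: [-1 -1  0  1 -1  2  1  0]
  Θ: [ 0  0  1  0  0  1  0  1]
Row reduction gives pivot columns γ,ΔT; rank = 2
Pivot set = {γ,ΔT}, free = {f,t,ω,X1,X2,X3}
RREF:
  r0: [   1    1    0   -1    1   -2   -1    0]
  r1: [   0    0    1    0    0    1    0    1]
Fix exponent of X3 at 1, f at 0, t at 0, ω at 0, X1 at 0, X2 at 0; solve each RREF row for its pivot's exponent:
  r0: exp(γ) + (0)·1 = 0 ⇒ exp(γ) = 0
  r1: exp(ΔT) + (1)·1 = 0 ⇒ exp(ΔT) = -1
Π_6 = ΔT^-1 · X3

["0", "0", "-1", "0", "0", "0", "0", "1"]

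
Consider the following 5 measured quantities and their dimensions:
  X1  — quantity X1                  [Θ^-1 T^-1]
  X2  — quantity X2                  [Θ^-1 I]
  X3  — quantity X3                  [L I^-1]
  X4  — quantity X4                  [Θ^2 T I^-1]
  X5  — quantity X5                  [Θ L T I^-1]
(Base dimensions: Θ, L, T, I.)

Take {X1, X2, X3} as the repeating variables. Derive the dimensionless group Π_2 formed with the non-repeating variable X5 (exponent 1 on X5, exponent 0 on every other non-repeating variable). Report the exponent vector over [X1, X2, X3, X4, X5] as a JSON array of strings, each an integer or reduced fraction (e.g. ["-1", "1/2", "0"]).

Dimensional matrix (Θ×L×T×I by X1×X2×X3×X4×X5):
  Θ: [-1 -1  0  2  1]
  L: [ 0  0  1  0  1]
  T: [-1  0  0  1  1]
  I: [ 0  1 -1 -1 -1]
RREF → pivots at {X1,X2,X3} ⇒ r = 3
Pivot set = {X1,X2,X3}, free = {X4,X5}
RREF:
  r0: [   1    0    0   -1   -1]
  r1: [   0    1    0   -1    0]
  r2: [   0    0    1    0    1]
  r3: [   0    0    0    0    0]
Fix exponent of X5 at 1, X4 at 0; solve each RREF row for its pivot's exponent:
  r0: exp(X1) + (-1)·1 = 0 ⇒ exp(X1) = 1
  r1: exp(X2) + (0)·1 = 0 ⇒ exp(X2) = 0
  r2: exp(X3) + (1)·1 = 0 ⇒ exp(X3) = -1
Π_2 = X1 · X3^-1 · X5

["1", "0", "-1", "0", "1"]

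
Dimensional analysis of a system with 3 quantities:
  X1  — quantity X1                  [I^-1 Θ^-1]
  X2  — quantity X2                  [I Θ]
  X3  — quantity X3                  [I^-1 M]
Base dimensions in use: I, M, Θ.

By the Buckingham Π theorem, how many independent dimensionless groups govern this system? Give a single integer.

1

Write exponents as rows I,M,Θ / cols X1,X2,X3:
  I: [-1  1 -1]
  M: [ 0  0  1]
  Θ: [-1  1  0]
Row reduction gives pivot columns X1,X3; rank = 2
n=3, r=2 ⇒ 1 dimensionless group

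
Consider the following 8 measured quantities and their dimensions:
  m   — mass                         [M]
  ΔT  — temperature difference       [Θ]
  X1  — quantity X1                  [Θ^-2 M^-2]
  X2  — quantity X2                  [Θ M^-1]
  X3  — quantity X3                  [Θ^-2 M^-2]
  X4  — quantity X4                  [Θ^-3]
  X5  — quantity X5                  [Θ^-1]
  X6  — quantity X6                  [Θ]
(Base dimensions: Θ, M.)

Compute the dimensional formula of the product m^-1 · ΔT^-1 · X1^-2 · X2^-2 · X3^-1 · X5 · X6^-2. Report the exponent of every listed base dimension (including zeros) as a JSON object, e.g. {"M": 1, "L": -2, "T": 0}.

{"Θ": 0, "M": 7}

Write exponents as rows Θ,M / cols m,ΔT,X1,X2,X3,X4,X5,X6:
  Θ: [ 0  1 -2  1 -2 -3 -1  1]
  M: [ 1  0 -2 -1 -2  0  0  0]
  [Θ]: (-1)·0+(-1)·1+(-2)·-2+(-2)·1+(-1)·-2+(1)·-1+(-2)·1 = 0
  [M]: (-1)·1+(-1)·0+(-2)·-2+(-2)·-1+(-1)·-2+(1)·0+(-2)·0 = 7
⇒ M^7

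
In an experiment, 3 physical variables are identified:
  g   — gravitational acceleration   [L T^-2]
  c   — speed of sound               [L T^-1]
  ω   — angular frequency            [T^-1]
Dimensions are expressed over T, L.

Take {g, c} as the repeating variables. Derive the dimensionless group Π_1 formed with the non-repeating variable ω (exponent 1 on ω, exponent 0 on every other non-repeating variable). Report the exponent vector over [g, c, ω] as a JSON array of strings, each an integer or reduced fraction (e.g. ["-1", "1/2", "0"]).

["-1", "1", "1"]

Write exponents as rows T,L / cols g,c,ω:
  T: [-2 -1 -1]
  L: [ 1  1  0]
Row reduction gives pivot columns g,c; rank = 2
Pivot set = {g,c}, free = {ω}
RREF:
  r0: [   1    0    1]
  r1: [   0    1   -1]
Fix exponent of ω at 1; solve each RREF row for its pivot's exponent:
  r0: exp(g) + (1)·1 = 0 ⇒ exp(g) = -1
  r1: exp(c) + (-1)·1 = 0 ⇒ exp(c) = 1
Π_1 = g^-1 · c · ω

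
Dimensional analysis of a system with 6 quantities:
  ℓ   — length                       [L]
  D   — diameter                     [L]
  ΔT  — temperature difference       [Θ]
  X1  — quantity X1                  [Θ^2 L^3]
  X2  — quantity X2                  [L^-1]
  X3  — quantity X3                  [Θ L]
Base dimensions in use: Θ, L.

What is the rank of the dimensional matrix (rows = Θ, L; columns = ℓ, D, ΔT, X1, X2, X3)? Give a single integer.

Dimensional matrix (Θ×L by ℓ×D×ΔT×X1×X2×X3):
  Θ: [ 0  0  1  2  0  1]
  L: [ 1  1  0  3 -1  1]
RREF → pivots at {ℓ,ΔT} ⇒ r = 2

2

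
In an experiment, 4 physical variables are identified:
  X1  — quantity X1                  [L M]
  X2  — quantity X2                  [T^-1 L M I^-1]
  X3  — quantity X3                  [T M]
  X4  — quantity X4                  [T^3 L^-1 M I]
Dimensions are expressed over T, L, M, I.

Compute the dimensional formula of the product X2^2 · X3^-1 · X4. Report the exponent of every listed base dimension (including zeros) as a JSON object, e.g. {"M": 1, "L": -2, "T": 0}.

Exponent matrix [T,L,M,I] × [X1,X2,X3,X4]:
  T: [ 0 -1  1  3]
  L: [ 1  1  0 -1]
  M: [ 1  1  1  1]
  I: [ 0 -1  0  1]
  [T]: (2)·-1+(-1)·1+(1)·3 = 0
  [L]: (2)·1+(-1)·0+(1)·-1 = 1
  [M]: (2)·1+(-1)·1+(1)·1 = 2
  [I]: (2)·-1+(-1)·0+(1)·1 = -1
⇒ L M^2 I^-1

{"T": 0, "L": 1, "M": 2, "I": -1}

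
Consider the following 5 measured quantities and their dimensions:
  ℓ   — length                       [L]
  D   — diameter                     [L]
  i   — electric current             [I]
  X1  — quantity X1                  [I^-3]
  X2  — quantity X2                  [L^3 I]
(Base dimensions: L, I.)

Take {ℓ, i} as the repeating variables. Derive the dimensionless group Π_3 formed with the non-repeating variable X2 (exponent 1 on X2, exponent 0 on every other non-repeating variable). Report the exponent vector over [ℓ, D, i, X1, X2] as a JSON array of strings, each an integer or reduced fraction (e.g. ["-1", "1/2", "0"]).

["-3", "0", "-1", "0", "1"]

Write exponents as rows L,I / cols ℓ,D,i,X1,X2:
  L: [ 1  1  0  0  3]
  I: [ 0  0  1 -3  1]
RREF → pivots at {ℓ,i} ⇒ r = 2
Repeat: ℓ,i; free: D,X1,X2
RREF:
  r0: [   1    1    0    0    3]
  r1: [   0    0    1   -3    1]
Fix exponent of X2 at 1, D at 0, X1 at 0; solve each RREF row for its pivot's exponent:
  r0: exp(ℓ) + (3)·1 = 0 ⇒ exp(ℓ) = -3
  r1: exp(i) + (1)·1 = 0 ⇒ exp(i) = -1
Π_3 = ℓ^-3 · i^-1 · X2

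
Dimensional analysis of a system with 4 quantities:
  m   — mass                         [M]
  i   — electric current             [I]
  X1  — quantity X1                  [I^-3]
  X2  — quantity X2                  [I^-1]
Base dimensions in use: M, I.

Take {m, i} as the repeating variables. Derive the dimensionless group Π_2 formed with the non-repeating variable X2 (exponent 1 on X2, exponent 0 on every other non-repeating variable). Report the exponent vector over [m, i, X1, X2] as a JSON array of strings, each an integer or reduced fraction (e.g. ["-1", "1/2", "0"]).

["0", "1", "0", "1"]

Exponent matrix [M,I] × [m,i,X1,X2]:
  M: [ 1  0  0  0]
  I: [ 0  1 -3 -1]
RREF → pivots at {m,i} ⇒ r = 2
Pivot set = {m,i}, free = {X1,X2}
RREF:
  r0: [   1    0    0    0]
  r1: [   0    1   -3   -1]
Fix exponent of X2 at 1, X1 at 0; solve each RREF row for its pivot's exponent:
  r0: exp(m) + (0)·1 = 0 ⇒ exp(m) = 0
  r1: exp(i) + (-1)·1 = 0 ⇒ exp(i) = 1
Π_2 = i · X2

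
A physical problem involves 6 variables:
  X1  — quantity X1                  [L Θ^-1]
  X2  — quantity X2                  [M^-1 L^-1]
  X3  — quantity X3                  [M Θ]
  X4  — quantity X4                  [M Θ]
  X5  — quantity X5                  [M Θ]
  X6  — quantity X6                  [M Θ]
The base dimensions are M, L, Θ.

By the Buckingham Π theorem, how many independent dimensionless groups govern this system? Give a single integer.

Dimensional matrix (M×L×Θ by X1×X2×X3×X4×X5×X6):
  M: [ 0 -1  1  1  1  1]
  L: [ 1 -1  0  0  0  0]
  Θ: [-1  0  1  1  1  1]
RREF → pivots at {X1,X2} ⇒ r = 2
6 vars − rank 2 = 4 Π groups

4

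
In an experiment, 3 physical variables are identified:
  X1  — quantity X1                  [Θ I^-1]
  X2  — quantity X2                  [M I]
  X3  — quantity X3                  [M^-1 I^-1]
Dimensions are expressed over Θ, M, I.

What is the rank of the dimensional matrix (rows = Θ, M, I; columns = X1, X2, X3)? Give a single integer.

2

Exponent matrix [Θ,M,I] × [X1,X2,X3]:
  Θ: [ 1  0  0]
  M: [ 0  1 -1]
  I: [-1  1 -1]
Row reduction gives pivot columns X1,X2; rank = 2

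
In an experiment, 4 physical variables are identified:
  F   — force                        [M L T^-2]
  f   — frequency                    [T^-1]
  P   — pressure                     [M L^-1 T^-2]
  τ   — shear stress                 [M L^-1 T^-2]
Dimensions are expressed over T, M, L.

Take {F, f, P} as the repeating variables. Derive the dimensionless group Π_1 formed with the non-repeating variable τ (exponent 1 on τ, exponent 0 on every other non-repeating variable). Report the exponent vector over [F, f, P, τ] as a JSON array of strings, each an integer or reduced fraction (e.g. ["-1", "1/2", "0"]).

Write exponents as rows T,M,L / cols F,f,P,τ:
  T: [-2 -1 -2 -2]
  M: [ 1  0  1  1]
  L: [ 1  0 -1 -1]
RREF → pivots at {F,f,P} ⇒ r = 3
Repeat: F,f,P; free: τ
RREF:
  r0: [   1    0    0    0]
  r1: [   0    1    0    0]
  r2: [   0    0    1    1]
Fix exponent of τ at 1; solve each RREF row for its pivot's exponent:
  r0: exp(F) + (0)·1 = 0 ⇒ exp(F) = 0
  r1: exp(f) + (0)·1 = 0 ⇒ exp(f) = 0
  r2: exp(P) + (1)·1 = 0 ⇒ exp(P) = -1
Π_1 = P^-1 · τ

["0", "0", "-1", "1"]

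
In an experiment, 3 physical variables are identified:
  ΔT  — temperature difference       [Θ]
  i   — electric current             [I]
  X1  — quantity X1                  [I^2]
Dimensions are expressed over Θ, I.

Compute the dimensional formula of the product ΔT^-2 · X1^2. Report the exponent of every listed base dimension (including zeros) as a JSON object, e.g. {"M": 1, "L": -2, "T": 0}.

{"Θ": -2, "I": 4}

Write exponents as rows Θ,I / cols ΔT,i,X1:
  Θ: [ 1  0  0]
  I: [ 0  1  2]
  [Θ]: (-2)·1+(2)·0 = -2
  [I]: (-2)·0+(2)·2 = 4
⇒ Θ^-2 I^4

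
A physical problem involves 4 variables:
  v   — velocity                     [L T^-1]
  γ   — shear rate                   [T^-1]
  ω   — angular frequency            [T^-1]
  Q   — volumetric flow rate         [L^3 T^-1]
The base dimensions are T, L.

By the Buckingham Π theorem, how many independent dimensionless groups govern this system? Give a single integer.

Dimensional matrix (T×L by v×γ×ω×Q):
  T: [-1 -1 -1 -1]
  L: [ 1  0  0  3]
Echelon form has 2 nonzero rows (pivots: v,γ)
n=4, r=2 ⇒ 2 dimensionless groups

2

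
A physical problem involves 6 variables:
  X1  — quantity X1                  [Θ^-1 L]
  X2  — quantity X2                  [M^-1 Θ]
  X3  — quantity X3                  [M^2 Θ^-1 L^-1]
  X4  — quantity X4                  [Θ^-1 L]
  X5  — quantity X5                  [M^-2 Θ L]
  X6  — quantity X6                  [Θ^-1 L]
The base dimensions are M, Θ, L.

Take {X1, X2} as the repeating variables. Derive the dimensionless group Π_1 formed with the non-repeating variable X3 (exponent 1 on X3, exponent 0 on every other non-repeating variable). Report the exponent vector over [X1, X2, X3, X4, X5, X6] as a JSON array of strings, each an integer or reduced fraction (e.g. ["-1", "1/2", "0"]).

Write exponents as rows M,Θ,L / cols X1,X2,X3,X4,X5,X6:
  M: [ 0 -1  2  0 -2  0]
  Θ: [-1  1 -1 -1  1 -1]
  L: [ 1  0 -1  1  1  1]
Row reduction gives pivot columns X1,X2; rank = 2
Repeat: X1,X2; free: X3,X4,X5,X6
RREF:
  r0: [   1    0   -1    1    1    1]
  r1: [   0    1   -2    0    2    0]
  r2: [   0    0    0    0    0    0]
Fix exponent of X3 at 1, X4 at 0, X5 at 0, X6 at 0; solve each RREF row for its pivot's exponent:
  r0: exp(X1) + (-1)·1 = 0 ⇒ exp(X1) = 1
  r1: exp(X2) + (-2)·1 = 0 ⇒ exp(X2) = 2
Π_1 = X1 · X2^2 · X3

["1", "2", "1", "0", "0", "0"]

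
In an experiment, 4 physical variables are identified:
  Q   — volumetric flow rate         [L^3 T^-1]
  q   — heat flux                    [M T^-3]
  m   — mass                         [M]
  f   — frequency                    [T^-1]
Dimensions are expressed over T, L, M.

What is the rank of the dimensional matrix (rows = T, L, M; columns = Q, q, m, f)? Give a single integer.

3

Exponent matrix [T,L,M] × [Q,q,m,f]:
  T: [-1 -3  0 -1]
  L: [ 3  0  0  0]
  M: [ 0  1  1  0]
RREF → pivots at {Q,q,m} ⇒ r = 3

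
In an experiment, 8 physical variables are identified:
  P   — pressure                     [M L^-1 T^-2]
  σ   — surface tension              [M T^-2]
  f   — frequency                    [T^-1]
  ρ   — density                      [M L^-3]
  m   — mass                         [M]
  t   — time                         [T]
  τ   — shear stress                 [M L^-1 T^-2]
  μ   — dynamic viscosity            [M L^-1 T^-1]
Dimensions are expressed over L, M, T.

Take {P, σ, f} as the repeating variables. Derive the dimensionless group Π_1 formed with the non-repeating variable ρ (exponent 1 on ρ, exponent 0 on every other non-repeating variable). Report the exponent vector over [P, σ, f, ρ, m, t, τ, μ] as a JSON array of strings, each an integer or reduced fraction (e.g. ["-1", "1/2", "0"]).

Dimensional matrix (L×M×T by P×σ×f×ρ×m×t×τ×μ):
  L: [-1  0  0 -3  0  0 -1 -1]
  M: [ 1  1  0  1  1  0  1  1]
  T: [-2 -2 -1  0  0  1 -2 -1]
Row reduction gives pivot columns P,σ,f; rank = 3
Pivot set = {P,σ,f}, free = {ρ,m,t,τ,μ}
RREF:
  r0: [   1    0    0    3    0    0    1    1]
  r1: [   0    1    0   -2    1    0    0    0]
  r2: [   0    0    1   -2   -2   -1    0   -1]
Fix exponent of ρ at 1, m at 0, t at 0, τ at 0, μ at 0; solve each RREF row for its pivot's exponent:
  r0: exp(P) + (3)·1 = 0 ⇒ exp(P) = -3
  r1: exp(σ) + (-2)·1 = 0 ⇒ exp(σ) = 2
  r2: exp(f) + (-2)·1 = 0 ⇒ exp(f) = 2
Π_1 = P^-3 · σ^2 · f^2 · ρ

["-3", "2", "2", "1", "0", "0", "0", "0"]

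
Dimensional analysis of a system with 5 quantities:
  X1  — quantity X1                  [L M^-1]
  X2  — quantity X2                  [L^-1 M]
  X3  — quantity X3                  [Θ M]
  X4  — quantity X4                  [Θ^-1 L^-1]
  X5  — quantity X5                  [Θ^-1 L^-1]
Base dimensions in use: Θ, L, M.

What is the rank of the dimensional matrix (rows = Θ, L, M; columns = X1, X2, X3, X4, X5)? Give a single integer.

2

Dimensional matrix (Θ×L×M by X1×X2×X3×X4×X5):
  Θ: [ 0  0  1 -1 -1]
  L: [ 1 -1  0 -1 -1]
  M: [-1  1  1  0  0]
Echelon form has 2 nonzero rows (pivots: X1,X3)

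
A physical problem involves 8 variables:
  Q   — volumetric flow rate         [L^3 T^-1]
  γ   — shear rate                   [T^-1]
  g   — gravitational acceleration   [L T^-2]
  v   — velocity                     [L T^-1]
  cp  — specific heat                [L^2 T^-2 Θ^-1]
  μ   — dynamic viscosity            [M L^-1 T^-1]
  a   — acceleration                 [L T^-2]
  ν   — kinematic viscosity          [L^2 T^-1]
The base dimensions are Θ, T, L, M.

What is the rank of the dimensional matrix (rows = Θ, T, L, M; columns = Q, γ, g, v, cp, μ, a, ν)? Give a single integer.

4

Exponent matrix [Θ,T,L,M] × [Q,γ,g,v,cp,μ,a,ν]:
  Θ: [ 0  0  0  0 -1  0  0  0]
  T: [-1 -1 -2 -1 -2 -1 -2 -1]
  L: [ 3  0  1  1  2 -1  1  2]
  M: [ 0  0  0  0  0  1  0  0]
RREF → pivots at {Q,γ,cp,μ} ⇒ r = 4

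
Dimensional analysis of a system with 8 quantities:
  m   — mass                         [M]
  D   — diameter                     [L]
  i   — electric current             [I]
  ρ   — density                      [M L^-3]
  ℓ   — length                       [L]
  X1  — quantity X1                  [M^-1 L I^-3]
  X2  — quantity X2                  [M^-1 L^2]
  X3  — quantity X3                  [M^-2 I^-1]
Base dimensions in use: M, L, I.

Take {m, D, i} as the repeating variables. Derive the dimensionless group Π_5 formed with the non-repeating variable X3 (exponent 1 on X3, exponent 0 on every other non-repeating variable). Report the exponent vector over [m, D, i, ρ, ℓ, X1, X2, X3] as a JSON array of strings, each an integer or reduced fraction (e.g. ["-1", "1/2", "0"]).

["2", "0", "1", "0", "0", "0", "0", "1"]

Write exponents as rows M,L,I / cols m,D,i,ρ,ℓ,X1,X2,X3:
  M: [ 1  0  0  1  0 -1 -1 -2]
  L: [ 0  1  0 -3  1  1  2  0]
  I: [ 0  0  1  0  0 -3  0 -1]
RREF → pivots at {m,D,i} ⇒ r = 3
Pivot set = {m,D,i}, free = {ρ,ℓ,X1,X2,X3}
RREF:
  r0: [   1    0    0    1    0   -1   -1   -2]
  r1: [   0    1    0   -3    1    1    2    0]
  r2: [   0    0    1    0    0   -3    0   -1]
Fix exponent of X3 at 1, ρ at 0, ℓ at 0, X1 at 0, X2 at 0; solve each RREF row for its pivot's exponent:
  r0: exp(m) + (-2)·1 = 0 ⇒ exp(m) = 2
  r1: exp(D) + (0)·1 = 0 ⇒ exp(D) = 0
  r2: exp(i) + (-1)·1 = 0 ⇒ exp(i) = 1
Π_5 = m^2 · i · X3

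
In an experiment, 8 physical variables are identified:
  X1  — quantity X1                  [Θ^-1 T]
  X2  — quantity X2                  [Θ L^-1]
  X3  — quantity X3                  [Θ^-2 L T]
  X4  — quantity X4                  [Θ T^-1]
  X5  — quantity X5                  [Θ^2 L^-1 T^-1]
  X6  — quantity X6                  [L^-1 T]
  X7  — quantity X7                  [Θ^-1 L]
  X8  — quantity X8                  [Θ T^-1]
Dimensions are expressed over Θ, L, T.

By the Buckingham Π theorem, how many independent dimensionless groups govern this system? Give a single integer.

Exponent matrix [Θ,L,T] × [X1,X2,X3,X4,X5,X6,X7,X8]:
  Θ: [-1  1 -2  1  2  0 -1  1]
  L: [ 0 -1  1  0 -1 -1  1  0]
  T: [ 1  0  1 -1 -1  1  0 -1]
Echelon form has 2 nonzero rows (pivots: X1,X2)
n=8, r=2 ⇒ 6 dimensionless groups

6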